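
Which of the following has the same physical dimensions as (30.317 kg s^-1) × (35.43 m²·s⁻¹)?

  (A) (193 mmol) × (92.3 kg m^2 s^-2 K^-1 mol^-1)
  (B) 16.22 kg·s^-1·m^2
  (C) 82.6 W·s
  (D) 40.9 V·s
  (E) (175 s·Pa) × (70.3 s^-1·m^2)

Reference: [kg·s⁻¹] · [m²·s⁻¹] = kg·m²·s⁻².
Each option:
  (A) [mol] · [kg·m²·s⁻²·K⁻¹·mol⁻¹] = kg·m²·s⁻²·K⁻¹
  (B) kg·m²·s⁻¹
  (C) W·s = J·s⁻¹·s = kg·m²·s⁻²  ← same
  (D) V·s = J·C⁻¹·s = kg·m²·s⁻²·A⁻¹
  (E) [kg·m⁻¹·s⁻¹] · [m²·s⁻¹] = kg·m·s⁻²
Only (C) matches kg·m²·s⁻².

(C)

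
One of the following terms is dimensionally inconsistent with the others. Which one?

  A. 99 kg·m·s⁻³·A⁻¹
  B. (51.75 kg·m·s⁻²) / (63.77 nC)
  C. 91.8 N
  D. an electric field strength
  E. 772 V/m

C.

Dimensions:
  A. kg·m·s⁻³·A⁻¹
  B. [kg·m·s⁻²] / [s·A] = kg·m·s⁻³·A⁻¹
  C. N = kg·m·s⁻²
  D. [electric field strength] = kg·m·s⁻³·A⁻¹
  E. V·m⁻¹ = J·C⁻¹·m⁻¹ = kg·m·s⁻³·A⁻¹
All reduce to kg·m·s⁻³·A⁻¹ except C., which is kg·m·s⁻².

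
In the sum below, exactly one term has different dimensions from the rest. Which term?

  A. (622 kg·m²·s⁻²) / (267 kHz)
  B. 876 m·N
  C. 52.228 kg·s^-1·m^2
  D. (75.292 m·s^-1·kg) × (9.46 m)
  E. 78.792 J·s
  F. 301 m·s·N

B.

Reduce each to base SI dimensions:
  A. [kg·m²·s⁻²] / [s⁻¹] = kg·m²·s⁻¹
  B. N·m = kg·m·s⁻²·m = kg·m²·s⁻²
  C. kg·m²·s⁻¹
  D. [kg·m·s⁻¹] · [m] = kg·m²·s⁻¹
  E. J·s = N·m·s = kg·m²·s⁻¹
  F. N·m·s = kg·m·s⁻²·m·s = kg·m²·s⁻¹
All reduce to kg·m²·s⁻¹ except B., which is kg·m²·s⁻².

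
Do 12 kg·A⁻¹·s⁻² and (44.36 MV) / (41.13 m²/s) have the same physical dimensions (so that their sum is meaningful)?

Expand each in SI base units:
  12 kg·A⁻¹·s⁻²:  kg·s⁻²·A⁻¹
  (44.36 MV) / (41.13 m²/s):  [kg·m²·s⁻³·A⁻¹] / [m²·s⁻¹] = kg·s⁻²·A⁻¹
Both are kg·s⁻²·A⁻¹, so they have the same dimensions and can be added.

Yes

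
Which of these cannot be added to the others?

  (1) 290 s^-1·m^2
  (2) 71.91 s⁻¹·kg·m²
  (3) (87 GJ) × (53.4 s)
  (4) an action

(1)

Work out the base dimensions of each:
  (1) m²·s⁻¹
  (2) kg·m²·s⁻¹
  (3) [kg·m²·s⁻²] · [s] = kg·m²·s⁻¹
  (4) [action] = kg·m²·s⁻¹
All reduce to kg·m²·s⁻¹ except (1), which is m²·s⁻¹.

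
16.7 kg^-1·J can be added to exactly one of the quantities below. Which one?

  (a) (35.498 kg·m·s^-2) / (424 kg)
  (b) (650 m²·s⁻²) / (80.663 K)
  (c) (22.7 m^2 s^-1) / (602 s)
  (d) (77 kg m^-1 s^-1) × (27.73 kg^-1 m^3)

Reference: J·kg⁻¹ = N·m·kg⁻¹ = m²·s⁻².
Each option:
  (a) [kg·m·s⁻²] / [kg] = m·s⁻²
  (b) [m²·s⁻²] / [K] = m²·s⁻²·K⁻¹
  (c) [m²·s⁻¹] / [s] = m²·s⁻²  ← same
  (d) [kg·m⁻¹·s⁻¹] · [kg⁻¹·m³] = m²·s⁻¹
Only (c) matches m²·s⁻².

(c)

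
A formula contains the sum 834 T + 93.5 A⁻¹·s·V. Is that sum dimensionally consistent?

Work out the base dimensions of each:
  834 T:  T = Wb·m⁻² = kg·s⁻²·A⁻¹
  93.5 A⁻¹·s·V:  V·s·A⁻¹ = J·C⁻¹·s·A⁻¹ = kg·m²·s⁻²·A⁻²
kg·s⁻²·A⁻¹ ≠ kg·m²·s⁻²·A⁻², so they cannot be added.

No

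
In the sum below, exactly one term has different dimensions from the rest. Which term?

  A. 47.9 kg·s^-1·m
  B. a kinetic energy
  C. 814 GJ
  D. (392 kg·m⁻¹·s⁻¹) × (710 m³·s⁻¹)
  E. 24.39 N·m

Reduce each to base SI dimensions:
  A. kg·m·s⁻¹
  B. [kinetic energy] = kg·m²·s⁻²
  C. J = N·m = kg·m²·s⁻²
  D. [kg·m⁻¹·s⁻¹] · [m³·s⁻¹] = kg·m²·s⁻²
  E. N·m = kg·m·s⁻²·m = kg·m²·s⁻²
All reduce to kg·m²·s⁻² except A., which is kg·m·s⁻¹.

A.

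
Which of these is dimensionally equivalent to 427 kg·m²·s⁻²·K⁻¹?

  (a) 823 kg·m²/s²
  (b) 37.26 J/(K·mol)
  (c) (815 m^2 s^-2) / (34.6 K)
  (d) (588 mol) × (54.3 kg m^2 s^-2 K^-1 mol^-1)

(d)

Reference: kg·m²·s⁻²·K⁻¹.
Each option:
  (a) kg·m²·s⁻²
  (b) J·mol⁻¹·K⁻¹ = N·m·mol⁻¹·K⁻¹ = kg·m²·s⁻²·K⁻¹·mol⁻¹
  (c) [m²·s⁻²] / [K] = m²·s⁻²·K⁻¹
  (d) [mol] · [kg·m²·s⁻²·K⁻¹·mol⁻¹] = kg·m²·s⁻²·K⁻¹  ← same
Only (d) matches kg·m²·s⁻²·K⁻¹.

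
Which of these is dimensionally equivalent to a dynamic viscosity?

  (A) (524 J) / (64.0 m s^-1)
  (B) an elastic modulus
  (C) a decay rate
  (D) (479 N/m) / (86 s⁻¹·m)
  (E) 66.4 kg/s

Reference: [dynamic viscosity] = kg·m⁻¹·s⁻¹.
Each option:
  (A) [kg·m²·s⁻²] / [m·s⁻¹] = kg·m·s⁻¹
  (B) [elastic modulus] = kg·m⁻¹·s⁻²
  (C) [decay rate] = s⁻¹
  (D) [kg·s⁻²] / [m·s⁻¹] = kg·m⁻¹·s⁻¹  ← same
  (E) kg·s⁻¹
Only (D) matches kg·m⁻¹·s⁻¹.

(D)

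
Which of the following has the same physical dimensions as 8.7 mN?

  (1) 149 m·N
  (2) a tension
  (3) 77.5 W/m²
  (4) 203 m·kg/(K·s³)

(2)

Reference: N = kg·m·s⁻².
Each option:
  (1) N·m = kg·m·s⁻²·m = kg·m²·s⁻²
  (2) [tension] = kg·m·s⁻²  ← same
  (3) W·m⁻² = J·s⁻¹·m⁻² = kg·s⁻³
  (4) kg·m·s⁻³·K⁻¹
Only (2) matches kg·m·s⁻².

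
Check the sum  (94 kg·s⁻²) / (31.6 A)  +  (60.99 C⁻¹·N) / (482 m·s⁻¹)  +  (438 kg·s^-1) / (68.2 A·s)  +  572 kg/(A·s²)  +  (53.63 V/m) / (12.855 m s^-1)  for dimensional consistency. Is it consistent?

Reduce each to base SI dimensions:
  (94 kg·s⁻²) / (31.6 A):  [kg·s⁻²] / [A] = kg·s⁻²·A⁻¹
  (60.99 C⁻¹·N) / (482 m·s⁻¹):  [kg·m·s⁻³·A⁻¹] / [m·s⁻¹] = kg·s⁻²·A⁻¹
  (438 kg·s^-1) / (68.2 A·s):  [kg·s⁻¹] / [s·A] = kg·s⁻²·A⁻¹
  572 kg/(A·s²):  kg·s⁻²·A⁻¹
  (53.63 V/m) / (12.855 m s^-1):  [kg·m·s⁻³·A⁻¹] / [m·s⁻¹] = kg·s⁻²·A⁻¹
Every term reduces to kg·s⁻²·A⁻¹.

Yes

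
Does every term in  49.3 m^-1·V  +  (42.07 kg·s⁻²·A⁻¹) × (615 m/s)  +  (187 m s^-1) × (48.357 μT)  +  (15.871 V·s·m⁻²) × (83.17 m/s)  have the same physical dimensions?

Yes

In SI base units:
  49.3 m^-1·V:  V·m⁻¹ = J·C⁻¹·m⁻¹ = kg·m·s⁻³·A⁻¹
  (42.07 kg·s⁻²·A⁻¹) × (615 m/s):  [kg·s⁻²·A⁻¹] · [m·s⁻¹] = kg·m·s⁻³·A⁻¹
  (187 m s^-1) × (48.357 μT):  [m·s⁻¹] · [kg·s⁻²·A⁻¹] = kg·m·s⁻³·A⁻¹
  (15.871 V·s·m⁻²) × (83.17 m/s):  [kg·s⁻²·A⁻¹] · [m·s⁻¹] = kg·m·s⁻³·A⁻¹
Every term reduces to kg·m·s⁻³·A⁻¹.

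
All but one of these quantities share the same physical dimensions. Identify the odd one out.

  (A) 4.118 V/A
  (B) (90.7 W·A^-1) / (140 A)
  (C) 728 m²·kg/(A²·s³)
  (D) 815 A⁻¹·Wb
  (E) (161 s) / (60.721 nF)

In SI base units:
  (A) V·A⁻¹ = J·C⁻¹·A⁻¹ = kg·m²·s⁻³·A⁻²
  (B) [kg·m²·s⁻³·A⁻¹] / [A] = kg·m²·s⁻³·A⁻²
  (C) kg·m²·s⁻³·A⁻²
  (D) Wb·A⁻¹ = V·s·A⁻¹ = kg·m²·s⁻²·A⁻²
  (E) [s] / [kg⁻¹·m⁻²·s⁴·A²] = kg·m²·s⁻³·A⁻²
All reduce to kg·m²·s⁻³·A⁻² except (D), which is kg·m²·s⁻²·A⁻².

(D)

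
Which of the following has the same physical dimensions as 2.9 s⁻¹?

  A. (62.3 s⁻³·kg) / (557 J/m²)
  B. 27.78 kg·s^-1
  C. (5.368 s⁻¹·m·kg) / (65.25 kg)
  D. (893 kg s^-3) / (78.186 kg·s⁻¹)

Reference: s⁻¹.
Each option:
  A. [kg·s⁻³] / [kg·s⁻²] = s⁻¹  ← same
  B. kg·s⁻¹
  C. [kg·m·s⁻¹] / [kg] = m·s⁻¹
  D. [kg·s⁻³] / [kg·s⁻¹] = s⁻²
Only A. matches s⁻¹.

A.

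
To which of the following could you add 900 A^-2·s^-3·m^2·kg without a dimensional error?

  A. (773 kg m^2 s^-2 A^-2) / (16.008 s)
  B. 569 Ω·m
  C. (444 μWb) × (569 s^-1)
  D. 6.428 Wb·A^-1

Reference: kg·m²·s⁻³·A⁻².
Each option:
  A. [kg·m²·s⁻²·A⁻²] / [s] = kg·m²·s⁻³·A⁻²  ← same
  B. Ω·m = V·A⁻¹·m = kg·m³·s⁻³·A⁻²
  C. [kg·m²·s⁻²·A⁻¹] · [s⁻¹] = kg·m²·s⁻³·A⁻¹
  D. Wb·A⁻¹ = V·s·A⁻¹ = kg·m²·s⁻²·A⁻²
Only A. matches kg·m²·s⁻³·A⁻².

A.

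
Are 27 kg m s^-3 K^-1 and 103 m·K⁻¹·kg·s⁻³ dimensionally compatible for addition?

In SI base units:
  27 kg m s^-3 K^-1:  kg·m·s⁻³·K⁻¹
  103 m·K⁻¹·kg·s⁻³:  kg·m·s⁻³·K⁻¹
Both are kg·m·s⁻³·K⁻¹, so they have the same dimensions and can be added.

Yes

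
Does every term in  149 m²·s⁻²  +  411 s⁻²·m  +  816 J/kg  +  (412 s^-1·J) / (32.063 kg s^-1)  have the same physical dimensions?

Dimensions:
  149 m²·s⁻²:  m²·s⁻²
  411 s⁻²·m:  m·s⁻²
  816 J/kg:  J·kg⁻¹ = N·m·kg⁻¹ = m²·s⁻²
  (412 s^-1·J) / (32.063 kg s^-1):  [kg·m²·s⁻³] / [kg·s⁻¹] = m²·s⁻²
The terms do not share a single dimension (m²·s⁻² vs m·s⁻²).

No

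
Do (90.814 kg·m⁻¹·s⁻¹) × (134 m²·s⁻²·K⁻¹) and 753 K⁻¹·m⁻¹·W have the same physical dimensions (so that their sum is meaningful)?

Yes

Reduce each to base SI dimensions:
  (90.814 kg·m⁻¹·s⁻¹) × (134 m²·s⁻²·K⁻¹):  [kg·m⁻¹·s⁻¹] · [m²·s⁻²·K⁻¹] = kg·m·s⁻³·K⁻¹
  753 K⁻¹·m⁻¹·W:  W·m⁻¹·K⁻¹ = J·s⁻¹·m⁻¹·K⁻¹ = kg·m·s⁻³·K⁻¹
Both are kg·m·s⁻³·K⁻¹, so they have the same dimensions and can be added.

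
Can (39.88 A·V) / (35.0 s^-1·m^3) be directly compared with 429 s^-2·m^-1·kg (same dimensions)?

In SI base units:
  (39.88 A·V) / (35.0 s^-1·m^3):  [kg·m²·s⁻³] / [m³·s⁻¹] = kg·m⁻¹·s⁻²
  429 s^-2·m^-1·kg:  kg·m⁻¹·s⁻²
Both are kg·m⁻¹·s⁻², so they have the same dimensions and can be added.

Yes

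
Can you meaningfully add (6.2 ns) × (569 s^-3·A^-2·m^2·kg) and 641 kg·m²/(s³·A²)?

No

Work out the base dimensions of each:
  (6.2 ns) × (569 s^-3·A^-2·m^2·kg):  [s] · [kg·m²·s⁻³·A⁻²] = kg·m²·s⁻²·A⁻²
  641 kg·m²/(s³·A²):  kg·m²·s⁻³·A⁻²
kg·m²·s⁻²·A⁻² ≠ kg·m²·s⁻³·A⁻², so they cannot be added.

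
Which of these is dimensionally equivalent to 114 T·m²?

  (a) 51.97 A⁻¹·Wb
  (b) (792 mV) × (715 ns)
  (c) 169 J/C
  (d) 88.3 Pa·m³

(b)

Reference: T·m² = Wb·m⁻²·m² = kg·m²·s⁻²·A⁻¹.
Each option:
  (a) Wb·A⁻¹ = V·s·A⁻¹ = kg·m²·s⁻²·A⁻²
  (b) [kg·m²·s⁻³·A⁻¹] · [s] = kg·m²·s⁻²·A⁻¹  ← same
  (c) J·C⁻¹ = N·m·(s·A)⁻¹ = kg·m²·s⁻³·A⁻¹
  (d) Pa·m³ = N·m⁻²·m³ = kg·m²·s⁻²
Only (b) matches kg·m²·s⁻²·A⁻¹.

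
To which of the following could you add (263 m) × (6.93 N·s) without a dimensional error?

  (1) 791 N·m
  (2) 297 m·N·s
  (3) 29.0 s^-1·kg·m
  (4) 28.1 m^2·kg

Reference: [m] · [kg·m·s⁻¹] = kg·m²·s⁻¹.
Each option:
  (1) N·m = kg·m·s⁻²·m = kg·m²·s⁻²
  (2) N·m·s = kg·m·s⁻²·m·s = kg·m²·s⁻¹  ← same
  (3) kg·m·s⁻¹
  (4) kg·m²
Only (2) matches kg·m²·s⁻¹.

(2)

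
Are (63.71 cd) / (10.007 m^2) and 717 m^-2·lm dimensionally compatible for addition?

Yes

Expand each in SI base units:
  (63.71 cd) / (10.007 m^2):  [cd] / [m²] = m⁻²·cd
  717 m^-2·lm:  lm·m⁻² = cd·m⁻² = m⁻²·cd
Both are m⁻²·cd, so they have the same dimensions and can be added.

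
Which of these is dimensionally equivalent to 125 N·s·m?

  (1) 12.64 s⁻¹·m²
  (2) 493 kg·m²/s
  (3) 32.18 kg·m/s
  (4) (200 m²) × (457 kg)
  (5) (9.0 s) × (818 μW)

Reference: N·m·s = kg·m·s⁻²·m·s = kg·m²·s⁻¹.
Each option:
  (1) m²·s⁻¹
  (2) kg·m²·s⁻¹  ← same
  (3) kg·m·s⁻¹
  (4) [m²] · [kg] = kg·m²
  (5) [s] · [kg·m²·s⁻³] = kg·m²·s⁻²
Only (2) matches kg·m²·s⁻¹.

(2)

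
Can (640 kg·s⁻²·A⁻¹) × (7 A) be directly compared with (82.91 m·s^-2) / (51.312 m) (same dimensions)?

No

In SI base units:
  (640 kg·s⁻²·A⁻¹) × (7 A):  [kg·s⁻²·A⁻¹] · [A] = kg·s⁻²
  (82.91 m·s^-2) / (51.312 m):  [m·s⁻²] / [m] = s⁻²
kg·s⁻² ≠ s⁻², so they cannot be added.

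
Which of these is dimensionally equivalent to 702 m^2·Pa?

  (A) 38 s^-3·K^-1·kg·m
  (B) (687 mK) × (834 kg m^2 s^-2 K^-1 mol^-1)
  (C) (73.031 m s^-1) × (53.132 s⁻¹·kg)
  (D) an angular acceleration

(C)

Reference: Pa·m² = N·m⁻²·m² = kg·m·s⁻².
Each option:
  (A) kg·m·s⁻³·K⁻¹
  (B) [K] · [kg·m²·s⁻²·K⁻¹·mol⁻¹] = kg·m²·s⁻²·mol⁻¹
  (C) [m·s⁻¹] · [kg·s⁻¹] = kg·m·s⁻²  ← same
  (D) [angular acceleration] = s⁻²
Only (C) matches kg·m·s⁻².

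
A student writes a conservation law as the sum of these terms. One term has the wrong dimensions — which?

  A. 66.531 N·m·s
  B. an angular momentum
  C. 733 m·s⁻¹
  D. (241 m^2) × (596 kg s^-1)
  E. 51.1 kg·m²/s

Work out the base dimensions of each:
  A. N·m·s = kg·m·s⁻²·m·s = kg·m²·s⁻¹
  B. [angular momentum] = kg·m²·s⁻¹
  C. m·s⁻¹
  D. [m²] · [kg·s⁻¹] = kg·m²·s⁻¹
  E. kg·m²·s⁻¹
All reduce to kg·m²·s⁻¹ except C., which is m·s⁻¹.

C.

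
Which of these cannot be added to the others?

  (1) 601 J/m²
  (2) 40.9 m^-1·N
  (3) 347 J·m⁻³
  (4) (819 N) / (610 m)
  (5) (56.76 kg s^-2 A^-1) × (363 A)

(3)

Reduce each to base SI dimensions:
  (1) J·m⁻² = N·m·m⁻² = kg·s⁻²
  (2) N·m⁻¹ = kg·m·s⁻²·m⁻¹ = kg·s⁻²
  (3) J·m⁻³ = N·m·m⁻³ = kg·m⁻¹·s⁻²
  (4) [kg·m·s⁻²] / [m] = kg·s⁻²
  (5) [kg·s⁻²·A⁻¹] · [A] = kg·s⁻²
All reduce to kg·s⁻² except (3), which is kg·m⁻¹·s⁻².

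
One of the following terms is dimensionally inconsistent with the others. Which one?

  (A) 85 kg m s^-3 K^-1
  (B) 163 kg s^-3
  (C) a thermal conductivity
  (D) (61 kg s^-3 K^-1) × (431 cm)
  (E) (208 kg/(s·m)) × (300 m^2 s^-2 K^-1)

Work out the base dimensions of each:
  (A) kg·m·s⁻³·K⁻¹
  (B) kg·s⁻³
  (C) [thermal conductivity] = kg·m·s⁻³·K⁻¹
  (D) [kg·s⁻³·K⁻¹] · [m] = kg·m·s⁻³·K⁻¹
  (E) [kg·m⁻¹·s⁻¹] · [m²·s⁻²·K⁻¹] = kg·m·s⁻³·K⁻¹
All reduce to kg·m·s⁻³·K⁻¹ except (B), which is kg·s⁻³.

(B)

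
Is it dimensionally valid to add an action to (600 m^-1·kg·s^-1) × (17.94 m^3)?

Reduce each to base SI dimensions:
  an action:  [action] = kg·m²·s⁻¹
  (600 m^-1·kg·s^-1) × (17.94 m^3):  [kg·m⁻¹·s⁻¹] · [m³] = kg·m²·s⁻¹
Both are kg·m²·s⁻¹, so they have the same dimensions and can be added.

Yes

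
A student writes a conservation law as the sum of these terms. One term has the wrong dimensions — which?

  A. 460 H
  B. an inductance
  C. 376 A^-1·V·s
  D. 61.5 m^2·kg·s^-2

Dimensions:
  A. H = V·s·A⁻¹ = kg·m²·s⁻²·A⁻²
  B. [inductance] = kg·m²·s⁻²·A⁻²
  C. V·s·A⁻¹ = J·C⁻¹·s·A⁻¹ = kg·m²·s⁻²·A⁻²
  D. kg·m²·s⁻²
All reduce to kg·m²·s⁻²·A⁻² except D., which is kg·m²·s⁻².

D.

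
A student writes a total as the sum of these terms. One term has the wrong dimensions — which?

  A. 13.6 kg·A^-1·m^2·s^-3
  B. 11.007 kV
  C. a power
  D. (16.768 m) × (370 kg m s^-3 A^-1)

Expand each in SI base units:
  A. kg·m²·s⁻³·A⁻¹
  B. V = J·C⁻¹ = kg·m²·s⁻³·A⁻¹
  C. [power] = kg·m²·s⁻³
  D. [m] · [kg·m·s⁻³·A⁻¹] = kg·m²·s⁻³·A⁻¹
All reduce to kg·m²·s⁻³·A⁻¹ except C., which is kg·m²·s⁻³.

C.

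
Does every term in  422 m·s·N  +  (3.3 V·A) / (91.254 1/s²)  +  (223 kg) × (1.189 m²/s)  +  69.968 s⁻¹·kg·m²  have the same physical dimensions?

Work out the base dimensions of each:
  422 m·s·N:  N·m·s = kg·m·s⁻²·m·s = kg·m²·s⁻¹
  (3.3 V·A) / (91.254 1/s²):  [kg·m²·s⁻³] / [s⁻²] = kg·m²·s⁻¹
  (223 kg) × (1.189 m²/s):  [kg] · [m²·s⁻¹] = kg·m²·s⁻¹
  69.968 s⁻¹·kg·m²:  kg·m²·s⁻¹
Every term reduces to kg·m²·s⁻¹.

Yes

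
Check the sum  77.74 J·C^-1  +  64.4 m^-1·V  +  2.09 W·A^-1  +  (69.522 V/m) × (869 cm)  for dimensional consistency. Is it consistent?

Reduce each to base SI dimensions:
  77.74 J·C^-1:  J·C⁻¹ = N·m·(s·A)⁻¹ = kg·m²·s⁻³·A⁻¹
  64.4 m^-1·V:  V·m⁻¹ = J·C⁻¹·m⁻¹ = kg·m·s⁻³·A⁻¹
  2.09 W·A^-1:  W·A⁻¹ = J·s⁻¹·A⁻¹ = kg·m²·s⁻³·A⁻¹
  (69.522 V/m) × (869 cm):  [kg·m·s⁻³·A⁻¹] · [m] = kg·m²·s⁻³·A⁻¹
The terms do not share a single dimension (kg·m²·s⁻³·A⁻¹ vs kg·m·s⁻³·A⁻¹).

No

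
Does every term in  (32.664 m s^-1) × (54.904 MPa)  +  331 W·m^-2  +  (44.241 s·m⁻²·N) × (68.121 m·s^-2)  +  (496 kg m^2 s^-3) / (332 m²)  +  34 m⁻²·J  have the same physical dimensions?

Reduce each to base SI dimensions:
  (32.664 m s^-1) × (54.904 MPa):  [m·s⁻¹] · [kg·m⁻¹·s⁻²] = kg·s⁻³
  331 W·m^-2:  W·m⁻² = J·s⁻¹·m⁻² = kg·s⁻³
  (44.241 s·m⁻²·N) × (68.121 m·s^-2):  [kg·m⁻¹·s⁻¹] · [m·s⁻²] = kg·s⁻³
  (496 kg m^2 s^-3) / (332 m²):  [kg·m²·s⁻³] / [m²] = kg·s⁻³
  34 m⁻²·J:  J·m⁻² = N·m·m⁻² = kg·s⁻²
The terms do not share a single dimension (kg·s⁻² vs kg·s⁻³).

No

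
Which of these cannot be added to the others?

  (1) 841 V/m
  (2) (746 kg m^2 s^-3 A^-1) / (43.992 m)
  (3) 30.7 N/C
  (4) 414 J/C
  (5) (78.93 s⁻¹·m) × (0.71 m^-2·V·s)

(4)

Expand each in SI base units:
  (1) V·m⁻¹ = J·C⁻¹·m⁻¹ = kg·m·s⁻³·A⁻¹
  (2) [kg·m²·s⁻³·A⁻¹] / [m] = kg·m·s⁻³·A⁻¹
  (3) N·C⁻¹ = kg·m·s⁻²·(s·A)⁻¹ = kg·m·s⁻³·A⁻¹
  (4) J·C⁻¹ = N·m·(s·A)⁻¹ = kg·m²·s⁻³·A⁻¹
  (5) [m·s⁻¹] · [kg·s⁻²·A⁻¹] = kg·m·s⁻³·A⁻¹
All reduce to kg·m·s⁻³·A⁻¹ except (4), which is kg·m²·s⁻³·A⁻¹.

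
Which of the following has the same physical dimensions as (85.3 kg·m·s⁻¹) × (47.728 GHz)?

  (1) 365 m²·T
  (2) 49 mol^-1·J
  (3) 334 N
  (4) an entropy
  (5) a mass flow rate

(3)

Reference: [kg·m·s⁻¹] · [s⁻¹] = kg·m·s⁻².
Each option:
  (1) T·m² = Wb·m⁻²·m² = kg·m²·s⁻²·A⁻¹
  (2) J·mol⁻¹ = N·m·mol⁻¹ = kg·m²·s⁻²·mol⁻¹
  (3) N = kg·m·s⁻²  ← same
  (4) [entropy] = kg·m²·s⁻²·K⁻¹
  (5) [mass flow rate] = kg·s⁻¹
Only (3) matches kg·m·s⁻².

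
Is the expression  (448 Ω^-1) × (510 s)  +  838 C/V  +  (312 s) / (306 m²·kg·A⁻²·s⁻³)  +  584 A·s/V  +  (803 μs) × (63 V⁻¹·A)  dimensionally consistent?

Yes

In SI base units:
  (448 Ω^-1) × (510 s):  [kg⁻¹·m⁻²·s³·A²] · [s] = kg⁻¹·m⁻²·s⁴·A²
  838 C/V:  C·V⁻¹ = s·A·(J·C⁻¹)⁻¹ = kg⁻¹·m⁻²·s⁴·A²
  (312 s) / (306 m²·kg·A⁻²·s⁻³):  [s] / [kg·m²·s⁻³·A⁻²] = kg⁻¹·m⁻²·s⁴·A²
  584 A·s/V:  A·s·V⁻¹ = A·s·(J·C⁻¹)⁻¹ = kg⁻¹·m⁻²·s⁴·A²
  (803 μs) × (63 V⁻¹·A):  [s] · [kg⁻¹·m⁻²·s³·A²] = kg⁻¹·m⁻²·s⁴·A²
Every term reduces to kg⁻¹·m⁻²·s⁴·A².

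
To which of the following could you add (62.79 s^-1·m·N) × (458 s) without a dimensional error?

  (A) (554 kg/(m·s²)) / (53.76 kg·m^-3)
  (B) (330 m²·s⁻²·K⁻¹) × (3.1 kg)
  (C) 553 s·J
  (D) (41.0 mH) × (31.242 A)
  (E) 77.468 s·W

Reference: [kg·m²·s⁻³] · [s] = kg·m²·s⁻².
Each option:
  (A) [kg·m⁻¹·s⁻²] / [kg·m⁻³] = m²·s⁻²
  (B) [m²·s⁻²·K⁻¹] · [kg] = kg·m²·s⁻²·K⁻¹
  (C) J·s = N·m·s = kg·m²·s⁻¹
  (D) [kg·m²·s⁻²·A⁻²] · [A] = kg·m²·s⁻²·A⁻¹
  (E) W·s = J·s⁻¹·s = kg·m²·s⁻²  ← same
Only (E) matches kg·m²·s⁻².

(E)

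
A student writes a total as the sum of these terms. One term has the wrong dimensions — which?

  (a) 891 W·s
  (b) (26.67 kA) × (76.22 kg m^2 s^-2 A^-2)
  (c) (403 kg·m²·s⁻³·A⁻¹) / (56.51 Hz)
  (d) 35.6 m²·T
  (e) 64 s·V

(a)

Work out the base dimensions of each:
  (a) W·s = J·s⁻¹·s = kg·m²·s⁻²
  (b) [A] · [kg·m²·s⁻²·A⁻²] = kg·m²·s⁻²·A⁻¹
  (c) [kg·m²·s⁻³·A⁻¹] / [s⁻¹] = kg·m²·s⁻²·A⁻¹
  (d) T·m² = Wb·m⁻²·m² = kg·m²·s⁻²·A⁻¹
  (e) V·s = J·C⁻¹·s = kg·m²·s⁻²·A⁻¹
All reduce to kg·m²·s⁻²·A⁻¹ except (a), which is kg·m²·s⁻².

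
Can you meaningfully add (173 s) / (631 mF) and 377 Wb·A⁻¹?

Reduce each to base SI dimensions:
  (173 s) / (631 mF):  [s] / [kg⁻¹·m⁻²·s⁴·A²] = kg·m²·s⁻³·A⁻²
  377 Wb·A⁻¹:  Wb·A⁻¹ = V·s·A⁻¹ = kg·m²·s⁻²·A⁻²
kg·m²·s⁻³·A⁻² ≠ kg·m²·s⁻²·A⁻², so they cannot be added.

No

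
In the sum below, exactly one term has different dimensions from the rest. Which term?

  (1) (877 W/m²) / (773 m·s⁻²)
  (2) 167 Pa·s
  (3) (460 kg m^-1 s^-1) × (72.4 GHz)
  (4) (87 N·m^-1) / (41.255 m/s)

(3)

Expand each in SI base units:
  (1) [kg·s⁻³] / [m·s⁻²] = kg·m⁻¹·s⁻¹
  (2) Pa·s = N·m⁻²·s = kg·m⁻¹·s⁻¹
  (3) [kg·m⁻¹·s⁻¹] · [s⁻¹] = kg·m⁻¹·s⁻²
  (4) [kg·s⁻²] / [m·s⁻¹] = kg·m⁻¹·s⁻¹
All reduce to kg·m⁻¹·s⁻¹ except (3), which is kg·m⁻¹·s⁻².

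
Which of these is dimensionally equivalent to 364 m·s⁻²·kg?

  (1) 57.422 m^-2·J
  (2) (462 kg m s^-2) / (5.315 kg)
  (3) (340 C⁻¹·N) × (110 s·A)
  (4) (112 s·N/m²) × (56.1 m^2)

(3)

Reference: kg·m·s⁻².
Each option:
  (1) J·m⁻² = N·m·m⁻² = kg·s⁻²
  (2) [kg·m·s⁻²] / [kg] = m·s⁻²
  (3) [kg·m·s⁻³·A⁻¹] · [s·A] = kg·m·s⁻²  ← same
  (4) [kg·m⁻¹·s⁻¹] · [m²] = kg·m·s⁻¹
Only (3) matches kg·m·s⁻².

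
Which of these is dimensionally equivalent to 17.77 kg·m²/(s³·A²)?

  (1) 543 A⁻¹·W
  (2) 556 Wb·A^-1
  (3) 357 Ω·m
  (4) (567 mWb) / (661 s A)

(4)

Reference: kg·m²·s⁻³·A⁻².
Each option:
  (1) W·A⁻¹ = J·s⁻¹·A⁻¹ = kg·m²·s⁻³·A⁻¹
  (2) Wb·A⁻¹ = V·s·A⁻¹ = kg·m²·s⁻²·A⁻²
  (3) Ω·m = V·A⁻¹·m = kg·m³·s⁻³·A⁻²
  (4) [kg·m²·s⁻²·A⁻¹] / [s·A] = kg·m²·s⁻³·A⁻²  ← same
Only (4) matches kg·m²·s⁻³·A⁻².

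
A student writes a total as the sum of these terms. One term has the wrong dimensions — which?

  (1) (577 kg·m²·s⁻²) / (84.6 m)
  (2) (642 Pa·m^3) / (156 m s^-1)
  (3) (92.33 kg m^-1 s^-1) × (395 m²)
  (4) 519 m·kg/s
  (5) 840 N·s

(1)

Dimensions:
  (1) [kg·m²·s⁻²] / [m] = kg·m·s⁻²
  (2) [kg·m²·s⁻²] / [m·s⁻¹] = kg·m·s⁻¹
  (3) [kg·m⁻¹·s⁻¹] · [m²] = kg·m·s⁻¹
  (4) kg·m·s⁻¹
  (5) N·s = kg·m·s⁻²·s = kg·m·s⁻¹
All reduce to kg·m·s⁻¹ except (1), which is kg·m·s⁻².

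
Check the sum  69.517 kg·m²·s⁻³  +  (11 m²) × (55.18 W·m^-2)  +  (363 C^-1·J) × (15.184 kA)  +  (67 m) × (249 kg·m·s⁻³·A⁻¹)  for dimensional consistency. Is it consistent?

Expand each in SI base units:
  69.517 kg·m²·s⁻³:  kg·m²·s⁻³
  (11 m²) × (55.18 W·m^-2):  [m²] · [kg·s⁻³] = kg·m²·s⁻³
  (363 C^-1·J) × (15.184 kA):  [kg·m²·s⁻³·A⁻¹] · [A] = kg·m²·s⁻³
  (67 m) × (249 kg·m·s⁻³·A⁻¹):  [m] · [kg·m·s⁻³·A⁻¹] = kg·m²·s⁻³·A⁻¹
The terms do not share a single dimension (kg·m²·s⁻³ vs kg·m²·s⁻³·A⁻¹).

No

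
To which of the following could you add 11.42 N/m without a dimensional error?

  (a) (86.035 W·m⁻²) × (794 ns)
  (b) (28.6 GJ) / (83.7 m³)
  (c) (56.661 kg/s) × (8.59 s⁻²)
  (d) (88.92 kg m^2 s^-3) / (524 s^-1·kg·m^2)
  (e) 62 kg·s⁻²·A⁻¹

Reference: N·m⁻¹ = kg·m·s⁻²·m⁻¹ = kg·s⁻².
Each option:
  (a) [kg·s⁻³] · [s] = kg·s⁻²  ← same
  (b) [kg·m²·s⁻²] / [m³] = kg·m⁻¹·s⁻²
  (c) [kg·s⁻¹] · [s⁻²] = kg·s⁻³
  (d) [kg·m²·s⁻³] / [kg·m²·s⁻¹] = s⁻²
  (e) kg·s⁻²·A⁻¹
Only (a) matches kg·s⁻².

(a)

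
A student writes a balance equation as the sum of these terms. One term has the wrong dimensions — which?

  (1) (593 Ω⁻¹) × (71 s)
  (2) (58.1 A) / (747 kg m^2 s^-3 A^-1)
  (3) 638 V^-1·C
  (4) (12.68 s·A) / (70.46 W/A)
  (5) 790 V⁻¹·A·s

(2)

Dimensions:
  (1) [kg⁻¹·m⁻²·s³·A²] · [s] = kg⁻¹·m⁻²·s⁴·A²
  (2) [A] / [kg·m²·s⁻³·A⁻¹] = kg⁻¹·m⁻²·s³·A²
  (3) C·V⁻¹ = s·A·(J·C⁻¹)⁻¹ = kg⁻¹·m⁻²·s⁴·A²
  (4) [s·A] / [kg·m²·s⁻³·A⁻¹] = kg⁻¹·m⁻²·s⁴·A²
  (5) A·s·V⁻¹ = A·s·(J·C⁻¹)⁻¹ = kg⁻¹·m⁻²·s⁴·A²
All reduce to kg⁻¹·m⁻²·s⁴·A² except (2), which is kg⁻¹·m⁻²·s³·A².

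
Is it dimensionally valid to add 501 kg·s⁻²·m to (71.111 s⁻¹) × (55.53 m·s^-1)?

No

Expand each in SI base units:
  501 kg·s⁻²·m:  kg·m·s⁻²
  (71.111 s⁻¹) × (55.53 m·s^-1):  [s⁻¹] · [m·s⁻¹] = m·s⁻²
kg·m·s⁻² ≠ m·s⁻², so they cannot be added.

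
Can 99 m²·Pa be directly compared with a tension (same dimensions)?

Yes

Reduce each to base SI dimensions:
  99 m²·Pa:  Pa·m² = N·m⁻²·m² = kg·m·s⁻²
  a tension:  [tension] = kg·m·s⁻²
Both are kg·m·s⁻², so they have the same dimensions and can be added.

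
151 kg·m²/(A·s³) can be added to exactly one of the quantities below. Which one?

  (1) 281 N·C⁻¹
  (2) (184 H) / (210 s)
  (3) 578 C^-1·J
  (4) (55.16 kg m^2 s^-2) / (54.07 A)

(3)

Reference: kg·m²·s⁻³·A⁻¹.
Each option:
  (1) N·C⁻¹ = kg·m·s⁻²·(s·A)⁻¹ = kg·m·s⁻³·A⁻¹
  (2) [kg·m²·s⁻²·A⁻²] / [s] = kg·m²·s⁻³·A⁻²
  (3) J·C⁻¹ = N·m·(s·A)⁻¹ = kg·m²·s⁻³·A⁻¹  ← same
  (4) [kg·m²·s⁻²] / [A] = kg·m²·s⁻²·A⁻¹
Only (3) matches kg·m²·s⁻³·A⁻¹.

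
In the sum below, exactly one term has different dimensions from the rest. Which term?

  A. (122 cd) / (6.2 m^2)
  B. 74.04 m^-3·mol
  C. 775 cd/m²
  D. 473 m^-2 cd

Work out the base dimensions of each:
  A. [cd] / [m²] = m⁻²·cd
  B. mol·m⁻³ = m⁻³·mol
  C. cd·m⁻² = m⁻²·cd
  D. m⁻²·cd
All reduce to m⁻²·cd except B., which is m⁻³·mol.

B.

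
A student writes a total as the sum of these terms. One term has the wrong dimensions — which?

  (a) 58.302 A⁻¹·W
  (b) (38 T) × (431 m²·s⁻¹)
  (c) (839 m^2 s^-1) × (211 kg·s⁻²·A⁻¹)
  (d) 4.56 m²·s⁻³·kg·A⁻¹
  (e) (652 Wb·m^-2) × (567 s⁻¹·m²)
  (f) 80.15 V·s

Dimensions:
  (a) W·A⁻¹ = J·s⁻¹·A⁻¹ = kg·m²·s⁻³·A⁻¹
  (b) [kg·s⁻²·A⁻¹] · [m²·s⁻¹] = kg·m²·s⁻³·A⁻¹
  (c) [m²·s⁻¹] · [kg·s⁻²·A⁻¹] = kg·m²·s⁻³·A⁻¹
  (d) kg·m²·s⁻³·A⁻¹
  (e) [kg·s⁻²·A⁻¹] · [m²·s⁻¹] = kg·m²·s⁻³·A⁻¹
  (f) V·s = J·C⁻¹·s = kg·m²·s⁻²·A⁻¹
All reduce to kg·m²·s⁻³·A⁻¹ except (f), which is kg·m²·s⁻²·A⁻¹.

(f)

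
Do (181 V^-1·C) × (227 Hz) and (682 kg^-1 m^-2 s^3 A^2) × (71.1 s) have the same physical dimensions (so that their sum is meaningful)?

No

Reduce each to base SI dimensions:
  (181 V^-1·C) × (227 Hz):  [kg⁻¹·m⁻²·s⁴·A²] · [s⁻¹] = kg⁻¹·m⁻²·s³·A²
  (682 kg^-1 m^-2 s^3 A^2) × (71.1 s):  [kg⁻¹·m⁻²·s³·A²] · [s] = kg⁻¹·m⁻²·s⁴·A²
kg⁻¹·m⁻²·s³·A² ≠ kg⁻¹·m⁻²·s⁴·A², so they cannot be added.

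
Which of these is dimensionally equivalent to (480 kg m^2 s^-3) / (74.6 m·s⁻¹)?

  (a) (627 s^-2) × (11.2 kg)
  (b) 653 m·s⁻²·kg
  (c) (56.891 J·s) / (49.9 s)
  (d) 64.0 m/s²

(b)

Reference: [kg·m²·s⁻³] / [m·s⁻¹] = kg·m·s⁻².
Each option:
  (a) [s⁻²] · [kg] = kg·s⁻²
  (b) kg·m·s⁻²  ← same
  (c) [kg·m²·s⁻¹] / [s] = kg·m²·s⁻²
  (d) m·s⁻²
Only (b) matches kg·m·s⁻².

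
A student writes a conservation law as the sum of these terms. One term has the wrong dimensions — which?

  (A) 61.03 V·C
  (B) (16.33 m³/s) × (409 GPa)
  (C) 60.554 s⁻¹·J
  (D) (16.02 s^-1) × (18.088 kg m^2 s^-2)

Work out the base dimensions of each:
  (A) C·V = s·A·J·C⁻¹ = kg·m²·s⁻²
  (B) [m³·s⁻¹] · [kg·m⁻¹·s⁻²] = kg·m²·s⁻³
  (C) J·s⁻¹ = N·m·s⁻¹ = kg·m²·s⁻³
  (D) [s⁻¹] · [kg·m²·s⁻²] = kg·m²·s⁻³
All reduce to kg·m²·s⁻³ except (A), which is kg·m²·s⁻².

(A)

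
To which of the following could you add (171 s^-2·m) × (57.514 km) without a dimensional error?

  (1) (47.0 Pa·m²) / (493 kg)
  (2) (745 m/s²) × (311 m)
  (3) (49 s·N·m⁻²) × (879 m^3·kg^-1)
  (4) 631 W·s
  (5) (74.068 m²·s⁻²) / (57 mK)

(2)

Reference: [m·s⁻²] · [m] = m²·s⁻².
Each option:
  (1) [kg·m·s⁻²] / [kg] = m·s⁻²
  (2) [m·s⁻²] · [m] = m²·s⁻²  ← same
  (3) [kg·m⁻¹·s⁻¹] · [kg⁻¹·m³] = m²·s⁻¹
  (4) W·s = J·s⁻¹·s = kg·m²·s⁻²
  (5) [m²·s⁻²] / [K] = m²·s⁻²·K⁻¹
Only (2) matches m²·s⁻².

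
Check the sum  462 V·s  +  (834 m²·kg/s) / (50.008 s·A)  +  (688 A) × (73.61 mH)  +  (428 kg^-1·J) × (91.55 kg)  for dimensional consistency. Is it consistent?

No

Reduce each to base SI dimensions:
  462 V·s:  V·s = J·C⁻¹·s = kg·m²·s⁻²·A⁻¹
  (834 m²·kg/s) / (50.008 s·A):  [kg·m²·s⁻¹] / [s·A] = kg·m²·s⁻²·A⁻¹
  (688 A) × (73.61 mH):  [A] · [kg·m²·s⁻²·A⁻²] = kg·m²·s⁻²·A⁻¹
  (428 kg^-1·J) × (91.55 kg):  [m²·s⁻²] · [kg] = kg·m²·s⁻²
The terms do not share a single dimension (kg·m²·s⁻² vs kg·m²·s⁻²·A⁻¹).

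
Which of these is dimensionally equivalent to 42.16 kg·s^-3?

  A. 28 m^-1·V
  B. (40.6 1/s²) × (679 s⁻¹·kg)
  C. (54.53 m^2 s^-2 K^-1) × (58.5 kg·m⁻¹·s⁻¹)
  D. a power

Reference: kg·s⁻³.
Each option:
  A. V·m⁻¹ = J·C⁻¹·m⁻¹ = kg·m·s⁻³·A⁻¹
  B. [s⁻²] · [kg·s⁻¹] = kg·s⁻³  ← same
  C. [m²·s⁻²·K⁻¹] · [kg·m⁻¹·s⁻¹] = kg·m·s⁻³·K⁻¹
  D. [power] = kg·m²·s⁻³
Only B. matches kg·s⁻³.

B.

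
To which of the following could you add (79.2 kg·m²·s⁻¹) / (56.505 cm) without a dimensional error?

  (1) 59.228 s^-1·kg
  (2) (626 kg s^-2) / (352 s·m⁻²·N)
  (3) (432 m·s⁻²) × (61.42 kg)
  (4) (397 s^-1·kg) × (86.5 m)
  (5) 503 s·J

Reference: [kg·m²·s⁻¹] / [m] = kg·m·s⁻¹.
Each option:
  (1) kg·s⁻¹
  (2) [kg·s⁻²] / [kg·m⁻¹·s⁻¹] = m·s⁻¹
  (3) [m·s⁻²] · [kg] = kg·m·s⁻²
  (4) [kg·s⁻¹] · [m] = kg·m·s⁻¹  ← same
  (5) J·s = N·m·s = kg·m²·s⁻¹
Only (4) matches kg·m·s⁻¹.

(4)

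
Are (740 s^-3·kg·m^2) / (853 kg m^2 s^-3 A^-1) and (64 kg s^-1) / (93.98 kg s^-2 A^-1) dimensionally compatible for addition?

No

Expand each in SI base units:
  (740 s^-3·kg·m^2) / (853 kg m^2 s^-3 A^-1):  [kg·m²·s⁻³] / [kg·m²·s⁻³·A⁻¹] = A
  (64 kg s^-1) / (93.98 kg s^-2 A^-1):  [kg·s⁻¹] / [kg·s⁻²·A⁻¹] = s·A
A ≠ s·A, so they cannot be added.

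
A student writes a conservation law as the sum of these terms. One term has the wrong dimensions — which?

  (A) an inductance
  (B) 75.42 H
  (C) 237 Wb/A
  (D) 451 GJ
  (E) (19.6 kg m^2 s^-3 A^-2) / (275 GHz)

(D)

Reduce each to base SI dimensions:
  (A) [inductance] = kg·m²·s⁻²·A⁻²
  (B) H = V·s·A⁻¹ = kg·m²·s⁻²·A⁻²
  (C) Wb·A⁻¹ = V·s·A⁻¹ = kg·m²·s⁻²·A⁻²
  (D) J = N·m = kg·m²·s⁻²
  (E) [kg·m²·s⁻³·A⁻²] / [s⁻¹] = kg·m²·s⁻²·A⁻²
All reduce to kg·m²·s⁻²·A⁻² except (D), which is kg·m²·s⁻².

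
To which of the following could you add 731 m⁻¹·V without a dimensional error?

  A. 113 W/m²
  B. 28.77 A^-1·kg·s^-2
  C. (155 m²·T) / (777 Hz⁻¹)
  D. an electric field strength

Reference: V·m⁻¹ = J·C⁻¹·m⁻¹ = kg·m·s⁻³·A⁻¹.
Each option:
  A. W·m⁻² = J·s⁻¹·m⁻² = kg·s⁻³
  B. kg·s⁻²·A⁻¹
  C. [kg·m²·s⁻²·A⁻¹] / [s] = kg·m²·s⁻³·A⁻¹
  D. [electric field strength] = kg·m·s⁻³·A⁻¹  ← same
Only D. matches kg·m·s⁻³·A⁻¹.

D.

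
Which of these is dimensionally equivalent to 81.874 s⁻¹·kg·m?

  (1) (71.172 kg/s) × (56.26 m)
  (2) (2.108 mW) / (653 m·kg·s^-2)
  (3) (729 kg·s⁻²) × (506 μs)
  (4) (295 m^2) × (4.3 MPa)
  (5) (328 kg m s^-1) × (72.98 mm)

(1)

Reference: kg·m·s⁻¹.
Each option:
  (1) [kg·s⁻¹] · [m] = kg·m·s⁻¹  ← same
  (2) [kg·m²·s⁻³] / [kg·m·s⁻²] = m·s⁻¹
  (3) [kg·s⁻²] · [s] = kg·s⁻¹
  (4) [m²] · [kg·m⁻¹·s⁻²] = kg·m·s⁻²
  (5) [kg·m·s⁻¹] · [m] = kg·m²·s⁻¹
Only (1) matches kg·m·s⁻¹.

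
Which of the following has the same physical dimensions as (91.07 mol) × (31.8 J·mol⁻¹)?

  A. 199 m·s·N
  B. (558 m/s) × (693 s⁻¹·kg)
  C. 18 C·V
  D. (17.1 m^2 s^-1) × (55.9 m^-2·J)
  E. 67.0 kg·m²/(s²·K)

C.

Reference: [mol] · [kg·m²·s⁻²·mol⁻¹] = kg·m²·s⁻².
Each option:
  A. N·m·s = kg·m·s⁻²·m·s = kg·m²·s⁻¹
  B. [m·s⁻¹] · [kg·s⁻¹] = kg·m·s⁻²
  C. C·V = s·A·J·C⁻¹ = kg·m²·s⁻²  ← same
  D. [m²·s⁻¹] · [kg·s⁻²] = kg·m²·s⁻³
  E. kg·m²·s⁻²·K⁻¹
Only C. matches kg·m²·s⁻².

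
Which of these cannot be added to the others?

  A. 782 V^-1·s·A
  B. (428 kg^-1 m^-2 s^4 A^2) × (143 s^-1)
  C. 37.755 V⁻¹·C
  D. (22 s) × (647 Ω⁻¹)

B.

In SI base units:
  A. A·s·V⁻¹ = A·s·(J·C⁻¹)⁻¹ = kg⁻¹·m⁻²·s⁴·A²
  B. [kg⁻¹·m⁻²·s⁴·A²] · [s⁻¹] = kg⁻¹·m⁻²·s³·A²
  C. C·V⁻¹ = s·A·(J·C⁻¹)⁻¹ = kg⁻¹·m⁻²·s⁴·A²
  D. [s] · [kg⁻¹·m⁻²·s³·A²] = kg⁻¹·m⁻²·s⁴·A²
All reduce to kg⁻¹·m⁻²·s⁴·A² except B., which is kg⁻¹·m⁻²·s³·A².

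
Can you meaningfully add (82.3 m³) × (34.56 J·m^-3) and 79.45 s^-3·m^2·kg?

Expand each in SI base units:
  (82.3 m³) × (34.56 J·m^-3):  [m³] · [kg·m⁻¹·s⁻²] = kg·m²·s⁻²
  79.45 s^-3·m^2·kg:  kg·m²·s⁻³
kg·m²·s⁻² ≠ kg·m²·s⁻³, so they cannot be added.

No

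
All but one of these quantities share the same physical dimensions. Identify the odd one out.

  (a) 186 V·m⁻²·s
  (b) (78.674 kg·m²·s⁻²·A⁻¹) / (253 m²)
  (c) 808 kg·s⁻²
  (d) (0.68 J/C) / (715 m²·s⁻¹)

Reduce each to base SI dimensions:
  (a) V·s·m⁻² = J·C⁻¹·s·m⁻² = kg·s⁻²·A⁻¹
  (b) [kg·m²·s⁻²·A⁻¹] / [m²] = kg·s⁻²·A⁻¹
  (c) kg·s⁻²
  (d) [kg·m²·s⁻³·A⁻¹] / [m²·s⁻¹] = kg·s⁻²·A⁻¹
All reduce to kg·s⁻²·A⁻¹ except (c), which is kg·s⁻².

(c)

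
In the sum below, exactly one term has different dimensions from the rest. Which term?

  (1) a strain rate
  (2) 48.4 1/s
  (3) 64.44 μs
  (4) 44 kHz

Expand each in SI base units:
  (1) [strain rate] = s⁻¹
  (2) s⁻¹
  (3) s
  (4) Hz = s⁻¹
All reduce to s⁻¹ except (3), which is s.

(3)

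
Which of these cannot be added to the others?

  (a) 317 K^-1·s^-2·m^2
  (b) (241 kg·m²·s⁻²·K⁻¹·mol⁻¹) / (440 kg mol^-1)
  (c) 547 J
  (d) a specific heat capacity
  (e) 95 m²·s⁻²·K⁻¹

(c)

Work out the base dimensions of each:
  (a) m²·s⁻²·K⁻¹
  (b) [kg·m²·s⁻²·K⁻¹·mol⁻¹] / [kg·mol⁻¹] = m²·s⁻²·K⁻¹
  (c) J = N·m = kg·m²·s⁻²
  (d) [specific heat capacity] = m²·s⁻²·K⁻¹
  (e) m²·s⁻²·K⁻¹
All reduce to m²·s⁻²·K⁻¹ except (c), which is kg·m²·s⁻².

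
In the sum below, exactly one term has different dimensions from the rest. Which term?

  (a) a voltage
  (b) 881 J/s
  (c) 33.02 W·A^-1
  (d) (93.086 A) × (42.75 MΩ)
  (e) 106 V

(b)

Dimensions:
  (a) [voltage] = kg·m²·s⁻³·A⁻¹
  (b) J·s⁻¹ = N·m·s⁻¹ = kg·m²·s⁻³
  (c) W·A⁻¹ = J·s⁻¹·A⁻¹ = kg·m²·s⁻³·A⁻¹
  (d) [A] · [kg·m²·s⁻³·A⁻²] = kg·m²·s⁻³·A⁻¹
  (e) V = J·C⁻¹ = kg·m²·s⁻³·A⁻¹
All reduce to kg·m²·s⁻³·A⁻¹ except (b), which is kg·m²·s⁻³.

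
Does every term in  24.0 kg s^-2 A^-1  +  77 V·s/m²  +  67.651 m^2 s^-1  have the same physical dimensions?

No

Dimensions:
  24.0 kg s^-2 A^-1:  kg·s⁻²·A⁻¹
  77 V·s/m²:  V·s·m⁻² = J·C⁻¹·s·m⁻² = kg·s⁻²·A⁻¹
  67.651 m^2 s^-1:  m²·s⁻¹
The terms do not share a single dimension (kg·s⁻²·A⁻¹ vs m²·s⁻¹).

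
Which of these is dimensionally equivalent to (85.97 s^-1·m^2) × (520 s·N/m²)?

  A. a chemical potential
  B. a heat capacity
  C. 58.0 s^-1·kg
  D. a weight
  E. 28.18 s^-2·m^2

D.

Reference: [m²·s⁻¹] · [kg·m⁻¹·s⁻¹] = kg·m·s⁻².
Each option:
  A. [chemical potential] = kg·m²·s⁻²·mol⁻¹
  B. [heat capacity] = kg·m²·s⁻²·K⁻¹
  C. kg·s⁻¹
  D. [weight] = kg·m·s⁻²  ← same
  E. m²·s⁻²
Only D. matches kg·m·s⁻².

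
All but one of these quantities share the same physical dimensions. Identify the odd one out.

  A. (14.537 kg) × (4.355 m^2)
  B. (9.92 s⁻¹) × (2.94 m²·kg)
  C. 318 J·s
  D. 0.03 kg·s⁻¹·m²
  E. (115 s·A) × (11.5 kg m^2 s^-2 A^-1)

Dimensions:
  A. [kg] · [m²] = kg·m²
  B. [s⁻¹] · [kg·m²] = kg·m²·s⁻¹
  C. J·s = N·m·s = kg·m²·s⁻¹
  D. kg·m²·s⁻¹
  E. [s·A] · [kg·m²·s⁻²·A⁻¹] = kg·m²·s⁻¹
All reduce to kg·m²·s⁻¹ except A., which is kg·m².

A.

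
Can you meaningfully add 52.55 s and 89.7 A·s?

No

Expand each in SI base units:
  52.55 s:  s
  89.7 A·s:  A·s = s·A
s ≠ s·A, so they cannot be added.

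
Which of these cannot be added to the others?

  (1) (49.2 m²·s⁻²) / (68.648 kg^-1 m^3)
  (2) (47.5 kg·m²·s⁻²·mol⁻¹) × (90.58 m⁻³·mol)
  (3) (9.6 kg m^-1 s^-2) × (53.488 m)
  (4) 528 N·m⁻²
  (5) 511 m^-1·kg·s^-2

Reduce each to base SI dimensions:
  (1) [m²·s⁻²] / [kg⁻¹·m³] = kg·m⁻¹·s⁻²
  (2) [kg·m²·s⁻²·mol⁻¹] · [m⁻³·mol] = kg·m⁻¹·s⁻²
  (3) [kg·m⁻¹·s⁻²] · [m] = kg·s⁻²
  (4) N·m⁻² = kg·m·s⁻²·m⁻² = kg·m⁻¹·s⁻²
  (5) kg·m⁻¹·s⁻²
All reduce to kg·m⁻¹·s⁻² except (3), which is kg·s⁻².

(3)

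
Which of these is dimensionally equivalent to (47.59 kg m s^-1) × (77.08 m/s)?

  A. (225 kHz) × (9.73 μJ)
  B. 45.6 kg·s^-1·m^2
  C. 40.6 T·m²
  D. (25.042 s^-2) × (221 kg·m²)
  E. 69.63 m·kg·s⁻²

Reference: [kg·m·s⁻¹] · [m·s⁻¹] = kg·m²·s⁻².
Each option:
  A. [s⁻¹] · [kg·m²·s⁻²] = kg·m²·s⁻³
  B. kg·m²·s⁻¹
  C. T·m² = Wb·m⁻²·m² = kg·m²·s⁻²·A⁻¹
  D. [s⁻²] · [kg·m²] = kg·m²·s⁻²  ← same
  E. kg·m·s⁻²
Only D. matches kg·m²·s⁻².

D.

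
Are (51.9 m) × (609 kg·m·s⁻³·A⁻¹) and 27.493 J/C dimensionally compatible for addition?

Dimensions:
  (51.9 m) × (609 kg·m·s⁻³·A⁻¹):  [m] · [kg·m·s⁻³·A⁻¹] = kg·m²·s⁻³·A⁻¹
  27.493 J/C:  J·C⁻¹ = N·m·(s·A)⁻¹ = kg·m²·s⁻³·A⁻¹
Both are kg·m²·s⁻³·A⁻¹, so they have the same dimensions and can be added.

Yes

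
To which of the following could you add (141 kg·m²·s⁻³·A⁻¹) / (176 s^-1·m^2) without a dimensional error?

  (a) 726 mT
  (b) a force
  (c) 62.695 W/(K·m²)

(a)

Reference: [kg·m²·s⁻³·A⁻¹] / [m²·s⁻¹] = kg·s⁻²·A⁻¹.
Each option:
  (a) T = Wb·m⁻² = kg·s⁻²·A⁻¹  ← same
  (b) [force] = kg·m·s⁻²
  (c) W·m⁻²·K⁻¹ = J·s⁻¹·m⁻²·K⁻¹ = kg·s⁻³·K⁻¹
Only (a) matches kg·s⁻²·A⁻¹.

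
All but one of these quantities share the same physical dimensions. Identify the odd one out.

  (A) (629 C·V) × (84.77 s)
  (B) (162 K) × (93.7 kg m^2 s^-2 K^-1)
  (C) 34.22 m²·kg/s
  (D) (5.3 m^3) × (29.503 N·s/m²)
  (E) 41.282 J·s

(B)

Expand each in SI base units:
  (A) [kg·m²·s⁻²] · [s] = kg·m²·s⁻¹
  (B) [K] · [kg·m²·s⁻²·K⁻¹] = kg·m²·s⁻²
  (C) kg·m²·s⁻¹
  (D) [m³] · [kg·m⁻¹·s⁻¹] = kg·m²·s⁻¹
  (E) J·s = N·m·s = kg·m²·s⁻¹
All reduce to kg·m²·s⁻¹ except (B), which is kg·m²·s⁻².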